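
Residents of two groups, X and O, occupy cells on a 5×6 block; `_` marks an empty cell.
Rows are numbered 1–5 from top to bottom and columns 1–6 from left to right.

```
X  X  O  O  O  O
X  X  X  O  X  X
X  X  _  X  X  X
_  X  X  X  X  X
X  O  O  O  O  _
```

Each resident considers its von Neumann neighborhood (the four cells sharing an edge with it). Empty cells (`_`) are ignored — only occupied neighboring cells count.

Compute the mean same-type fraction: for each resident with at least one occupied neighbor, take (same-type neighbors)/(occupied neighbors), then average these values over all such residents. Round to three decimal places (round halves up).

(1,1)X 2/2
(1,2)X 2/3
(1,3)O 1/3
(1,4)O 3/3
(1,5)O 2/3
(1,6)O 1/2
(2,1)X 3/3
(2,2)X 4/4
(2,3)X 1/3
(2,4)O 1/4
(2,5)X 2/4
(2,6)X 2/3
(3,1)X 2/2
(3,2)X 3/3
(3,4)X 2/3
(3,5)X 4/4
(3,6)X 3/3
(4,2)X 2/3
(4,3)X 2/3
(4,4)X 3/4
(4,5)X 3/4
(4,6)X 2/2
(5,1)X 0/1
(5,2)O 1/3
(5,3)O 2/3
(5,4)O 2/3
(5,5)O 1/2
Sum over 27 residents: 2/2 + 2/3 + 1/3 + 3/3 + 2/3 + 1/2 + 3/3 + 4/4 + 1/3 + 1/4 + 2/4 + 2/3 + 2/2 + 3/3 + 2/3 + 4/4 + 3/3 + 2/3 + 2/3 + 3/4 + 3/4 + 2/2 + 0/1 + 1/3 + 2/3 + 2/3 + 1/2 = 223/12; mean = 223/12 ÷ 27 = 223/324 = 0.688271… → 0.688.

0.688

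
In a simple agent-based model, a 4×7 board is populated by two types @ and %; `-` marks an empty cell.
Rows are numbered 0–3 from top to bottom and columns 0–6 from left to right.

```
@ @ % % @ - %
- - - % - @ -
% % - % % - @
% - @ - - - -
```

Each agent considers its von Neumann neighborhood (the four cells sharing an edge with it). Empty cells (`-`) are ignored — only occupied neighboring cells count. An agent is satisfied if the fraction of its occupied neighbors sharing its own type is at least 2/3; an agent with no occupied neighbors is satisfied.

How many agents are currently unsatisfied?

3

Row 0: (0,0)@ 1/1 ok · (0,1)@ 1/2 unhappy · (0,2)% 1/2 unhappy · (0,3)% 2/3 ok · (0,4)@ 0/1 unhappy · (0,6)% 0/0 ok
Row 1: (1,3)% 2/2 ok · (1,5)@ 0/0 ok
Row 2: (2,0)% 2/2 ok · (2,1)% 1/1 ok · (2,3)% 2/2 ok · (2,4)% 1/1 ok · (2,6)@ 0/0 ok
Row 3: (3,0)% 1/1 ok · (3,2)@ 0/0 ok
Unsatisfied: (0,1), (0,2), (0,4) — 3 in total.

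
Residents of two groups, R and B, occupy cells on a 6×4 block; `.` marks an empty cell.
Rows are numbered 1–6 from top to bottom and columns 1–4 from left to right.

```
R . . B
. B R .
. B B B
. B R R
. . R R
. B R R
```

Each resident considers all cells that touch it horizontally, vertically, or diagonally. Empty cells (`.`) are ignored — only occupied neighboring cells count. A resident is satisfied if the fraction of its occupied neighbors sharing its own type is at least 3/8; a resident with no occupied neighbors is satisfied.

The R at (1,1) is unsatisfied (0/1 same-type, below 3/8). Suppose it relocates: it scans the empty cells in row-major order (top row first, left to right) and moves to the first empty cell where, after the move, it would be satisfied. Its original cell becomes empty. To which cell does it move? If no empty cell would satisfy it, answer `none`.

(1,2)

Vacating (1,1). Empty cells in order:
  (1,2): 1/2 same-type → satisfied — stop here.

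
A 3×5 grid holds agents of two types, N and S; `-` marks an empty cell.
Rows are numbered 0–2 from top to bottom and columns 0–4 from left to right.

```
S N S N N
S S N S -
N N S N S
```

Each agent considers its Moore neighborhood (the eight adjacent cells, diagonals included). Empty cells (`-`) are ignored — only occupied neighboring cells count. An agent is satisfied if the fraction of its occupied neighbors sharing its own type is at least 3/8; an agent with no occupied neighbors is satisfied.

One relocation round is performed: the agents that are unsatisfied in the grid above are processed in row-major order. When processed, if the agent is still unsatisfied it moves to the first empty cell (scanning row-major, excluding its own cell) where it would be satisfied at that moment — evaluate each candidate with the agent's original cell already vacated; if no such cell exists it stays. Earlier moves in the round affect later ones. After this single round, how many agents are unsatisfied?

Initially unsatisfied (in order): (0,1), (2,0), (2,3).
  (0,1) → (1,4).
  (2,0): no empty cell satisfies it; stays.
  (2,3): now satisfied by earlier moves; stays.
Resulting grid:
S - S N N
S S N S N
N N S N S
Unsatisfied now: (2,0), (2,4).

2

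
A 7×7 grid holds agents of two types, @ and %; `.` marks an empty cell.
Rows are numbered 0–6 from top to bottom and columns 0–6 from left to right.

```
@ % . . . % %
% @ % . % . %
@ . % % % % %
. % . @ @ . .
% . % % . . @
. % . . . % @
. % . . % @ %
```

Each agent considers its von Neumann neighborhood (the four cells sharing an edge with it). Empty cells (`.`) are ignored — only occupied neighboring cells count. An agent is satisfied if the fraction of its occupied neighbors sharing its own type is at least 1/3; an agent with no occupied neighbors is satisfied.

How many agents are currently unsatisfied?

Row 0: (0,0)@ 0/2 ✗ · (0,1)% 0/2 ✗ · (0,5)% 1/1 ✓ · (0,6)% 2/2 ✓
Row 1: (1,0)% 0/3 ✗ · (1,1)@ 0/3 ✗ · (1,2)% 1/2 ✓ · (1,4)% 1/1 ✓ · (1,6)% 2/2 ✓
Row 2: (2,0)@ 0/1 ✗ · (2,2)% 2/2 ✓ · (2,3)% 2/3 ✓ · (2,4)% 3/4 ✓ · (2,5)% 2/2 ✓ · (2,6)% 2/2 ✓
Row 3: (3,1)% 0/0 ✓ · (3,3)@ 1/3 ✓ · (3,4)@ 1/2 ✓
Row 4: (4,0)% 0/0 ✓ · (4,2)% 1/1 ✓ · (4,3)% 1/2 ✓ · (4,6)@ 1/1 ✓
Row 5: (5,1)% 1/1 ✓ · (5,5)% 0/2 ✗ · (5,6)@ 1/3 ✓
Row 6: (6,1)% 1/1 ✓ · (6,4)% 0/1 ✗ · (6,5)@ 0/3 ✗ · (6,6)% 0/2 ✗
Unsatisfied: (0,0), (0,1), (1,0), (1,1), (2,0), (5,5), (6,4), (6,5), (6,6) — 9 in total.

9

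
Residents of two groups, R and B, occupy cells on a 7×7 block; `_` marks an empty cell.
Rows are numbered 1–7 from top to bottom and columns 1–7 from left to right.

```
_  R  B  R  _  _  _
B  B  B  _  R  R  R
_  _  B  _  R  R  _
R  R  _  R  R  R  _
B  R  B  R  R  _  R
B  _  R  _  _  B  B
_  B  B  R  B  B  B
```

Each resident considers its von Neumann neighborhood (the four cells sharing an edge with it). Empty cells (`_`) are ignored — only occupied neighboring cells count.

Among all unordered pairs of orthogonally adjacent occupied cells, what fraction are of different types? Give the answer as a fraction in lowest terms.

Scan each occupied cell's neighbors to the right and below so each pair is counted once.
From row 1: 3 unlike of 4 pairs (running 3/4).
From row 2: 0 unlike of 7 pairs (running 3/11).
From row 3: 0 unlike of 3 pairs (running 3/14).
From row 4: 1 unlike of 7 pairs (running 4/21).
From row 5: 5 unlike of 7 pairs (running 9/28).
From row 6: 1 unlike of 4 pairs (running 10/32).
From row 7: 2 unlike of 5 pairs (running 12/37).
Total adjacent occupied pairs: 37; unlike-type pairs: 12.
12/37 is already in lowest terms.

12/37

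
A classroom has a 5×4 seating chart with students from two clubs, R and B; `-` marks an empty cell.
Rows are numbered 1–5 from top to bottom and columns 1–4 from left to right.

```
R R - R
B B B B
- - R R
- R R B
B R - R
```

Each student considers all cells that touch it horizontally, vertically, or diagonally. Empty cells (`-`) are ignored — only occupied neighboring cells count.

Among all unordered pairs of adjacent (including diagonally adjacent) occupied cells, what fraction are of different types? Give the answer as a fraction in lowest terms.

Scan each occupied cell's neighbors to the right and below (and the two forward diagonals) so each pair is counted once.
Row 1: R(1,1)–R(1,2)= R(1,1)–B(2,1)≠ R(1,1)–B(2,2)≠ R(1,2)–B(2,2)≠ R(1,2)–B(2,3)≠ R(1,2)–B(2,1)≠ R(1,4)–B(2,4)≠ R(1,4)–B(2,3)≠  → 7/8 unlike.
Row 2: B(2,1)–B(2,2)= B(2,2)–B(2,3)= B(2,2)–R(3,3)≠ B(2,3)–B(2,4)= B(2,3)–R(3,3)≠ B(2,3)–R(3,4)≠ B(2,4)–R(3,4)≠ B(2,4)–R(3,3)≠  → 5/8 unlike.
Row 3: R(3,3)–R(3,4)= R(3,3)–R(4,3)= R(3,3)–B(4,4)≠ R(3,3)–R(4,2)= R(3,4)–B(4,4)≠ R(3,4)–R(4,3)=  → 2/6 unlike.
Row 4: R(4,2)–R(4,3)= R(4,2)–R(5,2)= R(4,2)–B(5,1)≠ R(4,3)–B(4,4)≠ R(4,3)–R(5,4)= R(4,3)–R(5,2)= B(4,4)–R(5,4)≠  → 3/7 unlike.
Row 5: B(5,1)–R(5,2)≠  → 1/1 unlike.
Total adjacent occupied pairs: 30; unlike-type pairs: 18.
18/30 reduces to 3/5.

3/5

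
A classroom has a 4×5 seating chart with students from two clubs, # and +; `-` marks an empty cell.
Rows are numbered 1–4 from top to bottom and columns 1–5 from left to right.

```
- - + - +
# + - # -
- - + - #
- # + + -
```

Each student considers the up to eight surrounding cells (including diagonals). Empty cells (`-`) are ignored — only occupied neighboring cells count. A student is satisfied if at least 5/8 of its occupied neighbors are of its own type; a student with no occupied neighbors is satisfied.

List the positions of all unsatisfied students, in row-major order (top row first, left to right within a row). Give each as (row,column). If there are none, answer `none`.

(1,3), (1,5), (2,1), (2,4), (3,3), (3,5), (4,2)

(1,3)+ 1/2 unhappy
(1,5)+ 0/1 unhappy
(2,1)# 0/1 unhappy
(2,2)+ 2/3 ok
(2,4)# 1/4 unhappy
(3,3)+ 3/5 unhappy
(3,5)# 1/2 unhappy
(4,2)# 0/2 unhappy
(4,3)+ 2/3 ok
(4,4)+ 2/3 ok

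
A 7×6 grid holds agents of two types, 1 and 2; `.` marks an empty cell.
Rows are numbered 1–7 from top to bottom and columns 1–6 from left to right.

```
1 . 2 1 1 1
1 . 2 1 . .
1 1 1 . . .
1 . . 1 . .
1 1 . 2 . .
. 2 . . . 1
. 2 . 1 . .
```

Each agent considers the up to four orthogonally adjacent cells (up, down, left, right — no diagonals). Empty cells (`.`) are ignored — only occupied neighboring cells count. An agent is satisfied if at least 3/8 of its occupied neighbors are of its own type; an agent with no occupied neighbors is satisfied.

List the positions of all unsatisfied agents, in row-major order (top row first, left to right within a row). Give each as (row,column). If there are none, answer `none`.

Row 1: (1,1)1 1/1 satisfied · (1,3)2 1/2 satisfied · (1,4)1 2/3 satisfied · (1,5)1 2/2 satisfied · (1,6)1 1/1 satisfied
Row 2: (2,1)1 2/2 satisfied · (2,3)2 1/3 not · (2,4)1 1/2 satisfied
Row 3: (3,1)1 3/3 satisfied · (3,2)1 2/2 satisfied · (3,3)1 1/2 satisfied
Row 4: (4,1)1 2/2 satisfied · (4,4)1 0/1 not
Row 5: (5,1)1 2/2 satisfied · (5,2)1 1/2 satisfied · (5,4)2 0/1 not
Row 6: (6,2)2 1/2 satisfied · (6,6)1 0/0 satisfied
Row 7: (7,2)2 1/1 satisfied · (7,4)1 0/0 satisfied

(2,3), (4,4), (5,4)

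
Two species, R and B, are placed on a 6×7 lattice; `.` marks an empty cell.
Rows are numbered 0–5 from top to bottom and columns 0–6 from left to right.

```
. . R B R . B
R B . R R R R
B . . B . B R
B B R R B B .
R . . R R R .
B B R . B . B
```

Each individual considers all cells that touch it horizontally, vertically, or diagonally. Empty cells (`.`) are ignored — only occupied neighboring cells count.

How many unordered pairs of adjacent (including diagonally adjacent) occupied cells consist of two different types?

34

Scan each occupied cell's neighbors to the right and below (and the two forward diagonals) so each pair is counted once.
From row 0: 7 unlike of 11 pairs (running 7/11).
From row 1: 7 unlike of 13 pairs (running 14/24).
From row 2: 4 unlike of 9 pairs (running 18/33).
From row 3: 9 unlike of 15 pairs (running 27/48).
From row 4: 6 unlike of 9 pairs (running 33/57).
From row 5: 1 unlike of 2 pairs (running 34/59).
Total adjacent occupied pairs: 59; unlike-type pairs: 34.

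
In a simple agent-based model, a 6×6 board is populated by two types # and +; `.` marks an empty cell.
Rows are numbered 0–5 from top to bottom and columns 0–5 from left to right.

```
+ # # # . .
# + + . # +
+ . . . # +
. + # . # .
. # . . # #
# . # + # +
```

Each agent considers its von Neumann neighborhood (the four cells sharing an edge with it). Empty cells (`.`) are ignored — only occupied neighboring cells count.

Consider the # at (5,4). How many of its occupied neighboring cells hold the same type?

Occupied neighbors of (5,4): (4,4)=#, (5,3)=+, (5,5)=+.
Same type (#): 1 of 3.

1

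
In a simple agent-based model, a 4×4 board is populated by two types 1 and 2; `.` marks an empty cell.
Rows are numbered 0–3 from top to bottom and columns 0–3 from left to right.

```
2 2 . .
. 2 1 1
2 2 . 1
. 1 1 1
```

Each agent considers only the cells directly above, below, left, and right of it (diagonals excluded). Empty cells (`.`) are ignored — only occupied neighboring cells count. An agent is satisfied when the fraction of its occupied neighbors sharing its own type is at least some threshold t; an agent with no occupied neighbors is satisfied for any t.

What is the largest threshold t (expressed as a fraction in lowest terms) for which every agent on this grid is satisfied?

Row 0: (0,0)2 1/1 · (0,1)2 2/2
Row 1: (1,1)2 2/3 · (1,2)1 1/2 · (1,3)1 2/2
Row 2: (2,0)2 1/1 · (2,1)2 2/3 · (2,3)1 2/2
Row 3: (3,1)1 1/2 · (3,2)1 2/2 · (3,3)1 2/2
The smallest same-type fraction is 1/2 at (1,2), which reduces to 1/2. Any threshold above that leaves this agent unsatisfied.

1/2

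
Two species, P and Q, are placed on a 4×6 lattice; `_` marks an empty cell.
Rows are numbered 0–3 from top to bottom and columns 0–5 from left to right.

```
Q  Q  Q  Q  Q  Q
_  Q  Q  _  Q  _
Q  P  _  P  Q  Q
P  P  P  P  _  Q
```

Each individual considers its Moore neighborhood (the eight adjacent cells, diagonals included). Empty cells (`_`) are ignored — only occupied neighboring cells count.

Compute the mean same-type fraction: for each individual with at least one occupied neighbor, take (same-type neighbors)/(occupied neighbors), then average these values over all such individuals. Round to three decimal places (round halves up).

0.798

(0,0)Q 2/2
(0,1)Q 4/4
(0,2)Q 4/4
(0,3)Q 4/4
(0,4)Q 3/3
(0,5)Q 2/2
(1,1)Q 5/6
(1,2)Q 4/6
(1,4)Q 5/6
(2,0)Q 1/4
(2,1)P 3/6
(2,3)P 2/5
(2,4)Q 3/5
(2,5)Q 3/3
(3,0)P 2/3
(3,1)P 3/4
(3,2)P 4/4
(3,3)P 2/3
(3,5)Q 2/2
Sum over 19 individuals: 2/2 + 4/4 + 4/4 + 4/4 + 3/3 + 2/2 + 5/6 + 4/6 + 5/6 + 1/4 + 3/6 + 2/5 + 3/5 + 3/3 + 2/3 + 3/4 + 4/4 + 2/3 + 2/2 = 91/6; mean = 91/6 ÷ 19 = 91/114 = 0.798245… → 0.798.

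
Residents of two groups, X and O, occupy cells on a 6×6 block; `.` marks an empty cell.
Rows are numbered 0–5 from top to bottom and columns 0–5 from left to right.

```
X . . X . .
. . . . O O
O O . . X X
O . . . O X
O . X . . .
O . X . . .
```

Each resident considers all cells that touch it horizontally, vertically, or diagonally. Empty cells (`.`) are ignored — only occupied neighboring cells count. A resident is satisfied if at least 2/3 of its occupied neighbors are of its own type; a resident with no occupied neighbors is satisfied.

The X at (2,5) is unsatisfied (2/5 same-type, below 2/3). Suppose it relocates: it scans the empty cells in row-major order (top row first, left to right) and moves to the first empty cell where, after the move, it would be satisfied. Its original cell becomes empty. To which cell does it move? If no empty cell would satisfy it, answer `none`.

(0,1)

Vacating (2,5). Empty cells in order:
  (0,1): 1/1 same-type → satisfied — stop here.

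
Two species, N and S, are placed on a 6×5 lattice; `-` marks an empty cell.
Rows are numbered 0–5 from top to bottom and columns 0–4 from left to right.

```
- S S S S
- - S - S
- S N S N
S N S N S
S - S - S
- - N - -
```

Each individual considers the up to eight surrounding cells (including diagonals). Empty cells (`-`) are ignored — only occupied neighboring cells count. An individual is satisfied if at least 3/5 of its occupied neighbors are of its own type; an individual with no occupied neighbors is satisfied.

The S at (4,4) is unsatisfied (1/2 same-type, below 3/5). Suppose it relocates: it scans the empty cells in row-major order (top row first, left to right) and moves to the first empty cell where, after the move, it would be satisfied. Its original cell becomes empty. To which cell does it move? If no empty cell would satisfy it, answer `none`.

Vacating (4,4). Empty cells in order:
  (0,0): 1/1 same-type → satisfied — stop here.

(0,0)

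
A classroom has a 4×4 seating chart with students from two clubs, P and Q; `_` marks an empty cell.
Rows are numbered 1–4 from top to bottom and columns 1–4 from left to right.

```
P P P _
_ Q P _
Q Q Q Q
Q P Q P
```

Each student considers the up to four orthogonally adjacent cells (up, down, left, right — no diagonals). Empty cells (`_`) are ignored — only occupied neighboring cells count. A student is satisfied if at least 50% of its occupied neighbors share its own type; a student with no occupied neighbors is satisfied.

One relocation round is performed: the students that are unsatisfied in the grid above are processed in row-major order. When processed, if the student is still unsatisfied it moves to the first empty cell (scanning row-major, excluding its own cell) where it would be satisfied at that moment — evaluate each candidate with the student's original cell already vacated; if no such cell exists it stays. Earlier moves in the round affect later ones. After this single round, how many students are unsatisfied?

Initially unsatisfied (in order): (2,2), (2,3), (4,2), (4,3), (4,4).
  (2,2) → (2,1).
  (2,3): now satisfied by earlier moves; stays.
  (4,2) → (1,4).
  (4,3): now satisfied by earlier moves; stays.
  (4,4) → (2,2).
Resulting grid:
P P P P
Q P P _
Q Q Q Q
Q _ Q _
Unsatisfied now: (2,1).

1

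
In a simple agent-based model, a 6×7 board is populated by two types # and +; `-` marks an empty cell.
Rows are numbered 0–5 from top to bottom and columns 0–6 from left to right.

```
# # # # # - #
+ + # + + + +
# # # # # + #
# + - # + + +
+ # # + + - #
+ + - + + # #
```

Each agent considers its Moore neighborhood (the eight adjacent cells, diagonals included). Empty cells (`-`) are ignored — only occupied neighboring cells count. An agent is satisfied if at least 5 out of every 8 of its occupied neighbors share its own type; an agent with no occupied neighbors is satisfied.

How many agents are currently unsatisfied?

30

Row 0: (0,0)# 1/3 not · (0,1)# 3/5 not · (0,2)# 3/5 not · (0,3)# 3/5 not · (0,4)# 1/4 not · (0,6)# 0/2 not
Row 1: (1,0)+ 1/5 not · (1,1)+ 1/8 not · (1,2)# 6/8 satisfied · (1,3)+ 1/8 not · (1,4)+ 3/7 not · (1,5)+ 3/7 not · (1,6)+ 2/4 not
Row 2: (2,0)# 2/5 not · (2,1)# 4/7 not · (2,2)# 4/7 not · (2,3)# 4/7 not · (2,4)# 2/8 not · (2,5)+ 6/8 satisfied · (2,6)# 0/5 not
Row 3: (3,0)# 3/5 not · (3,1)+ 1/7 not · (3,3)# 4/7 not · (3,4)+ 4/7 not · (3,5)+ 4/7 not · (3,6)+ 2/4 not
Row 4: (4,0)+ 3/5 not · (4,1)# 2/6 not · (4,2)# 2/6 not · (4,3)+ 4/6 satisfied · (4,4)+ 5/7 satisfied · (4,6)# 2/4 not
Row 5: (5,0)+ 2/3 satisfied · (5,1)+ 2/4 not · (5,3)+ 3/4 satisfied · (5,4)+ 3/4 satisfied · (5,5)# 2/4 not · (5,6)# 2/2 satisfied
Unsatisfied: (0,0), (0,1), (0,2), (0,3), (0,4), (0,6), (1,0), (1,1), (1,3), (1,4), (1,5), (1,6), (2,0), (2,1), (2,2), (2,3), (2,4), (2,6), (3,0), (3,1), (3,3), (3,4), (3,5), (3,6), (4,0), (4,1), (4,2), (4,6), (5,1), (5,5) — 30 in total.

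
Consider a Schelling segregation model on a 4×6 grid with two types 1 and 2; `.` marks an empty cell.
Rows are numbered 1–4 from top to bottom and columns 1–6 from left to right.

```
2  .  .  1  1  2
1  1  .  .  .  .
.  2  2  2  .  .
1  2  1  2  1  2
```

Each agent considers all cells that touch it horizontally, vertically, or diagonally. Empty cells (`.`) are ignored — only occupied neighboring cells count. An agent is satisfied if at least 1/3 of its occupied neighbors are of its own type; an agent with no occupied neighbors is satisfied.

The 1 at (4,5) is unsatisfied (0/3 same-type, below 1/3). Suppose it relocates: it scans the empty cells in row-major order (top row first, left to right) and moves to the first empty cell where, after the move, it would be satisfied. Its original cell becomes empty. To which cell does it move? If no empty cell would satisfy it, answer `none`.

Vacating (4,5). Empty cells in order:
  (1,2): 2/3 same-type → satisfied — stop here.

(1,2)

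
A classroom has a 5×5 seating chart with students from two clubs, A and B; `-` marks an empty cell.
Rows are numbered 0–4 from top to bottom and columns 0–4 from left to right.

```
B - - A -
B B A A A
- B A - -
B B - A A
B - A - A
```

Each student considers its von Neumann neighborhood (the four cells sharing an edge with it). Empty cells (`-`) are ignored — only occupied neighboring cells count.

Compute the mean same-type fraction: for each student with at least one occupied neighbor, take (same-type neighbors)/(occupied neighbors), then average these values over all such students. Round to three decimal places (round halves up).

0.900

(0,0)B 1/1
(0,3)A 1/1
(1,0)B 2/2
(1,1)B 2/3
(1,2)A 2/3
(1,3)A 3/3
(1,4)A 1/1
(2,1)B 2/3
(2,2)A 1/2
(3,0)B 2/2
(3,1)B 2/2
(3,3)A 1/1
(3,4)A 2/2
(4,0)B 1/1
(4,2)A — no occupied neighbors
(4,4)A 1/1
Sum over 15 students: 1/1 + 1/1 + 2/2 + 2/3 + 2/3 + 3/3 + 1/1 + 2/3 + 1/2 + 2/2 + 2/2 + 1/1 + 2/2 + 1/1 + 1/1 = 27/2; mean = 27/2 ÷ 15 = 9/10 = 0.9 → 0.900.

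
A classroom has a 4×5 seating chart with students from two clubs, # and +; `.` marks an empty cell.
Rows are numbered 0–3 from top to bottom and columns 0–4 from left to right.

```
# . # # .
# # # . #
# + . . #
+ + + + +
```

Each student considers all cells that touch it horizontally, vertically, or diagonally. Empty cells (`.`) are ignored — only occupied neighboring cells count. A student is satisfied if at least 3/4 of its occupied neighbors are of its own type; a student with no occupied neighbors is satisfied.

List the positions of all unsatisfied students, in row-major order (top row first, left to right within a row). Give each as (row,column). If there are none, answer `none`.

Row 0: (0,0)# 2/2 satisfied · (0,2)# 3/3 satisfied · (0,3)# 3/3 satisfied
Row 1: (1,0)# 3/4 satisfied · (1,1)# 5/6 satisfied · (1,2)# 3/4 satisfied · (1,4)# 2/2 satisfied
Row 2: (2,0)# 2/5 not · (2,1)+ 3/7 not · (2,4)# 1/3 not
Row 3: (3,0)+ 2/3 not · (3,1)+ 3/4 satisfied · (3,2)+ 3/3 satisfied · (3,3)+ 2/3 not · (3,4)+ 1/2 not

(2,0), (2,1), (2,4), (3,0), (3,3), (3,4)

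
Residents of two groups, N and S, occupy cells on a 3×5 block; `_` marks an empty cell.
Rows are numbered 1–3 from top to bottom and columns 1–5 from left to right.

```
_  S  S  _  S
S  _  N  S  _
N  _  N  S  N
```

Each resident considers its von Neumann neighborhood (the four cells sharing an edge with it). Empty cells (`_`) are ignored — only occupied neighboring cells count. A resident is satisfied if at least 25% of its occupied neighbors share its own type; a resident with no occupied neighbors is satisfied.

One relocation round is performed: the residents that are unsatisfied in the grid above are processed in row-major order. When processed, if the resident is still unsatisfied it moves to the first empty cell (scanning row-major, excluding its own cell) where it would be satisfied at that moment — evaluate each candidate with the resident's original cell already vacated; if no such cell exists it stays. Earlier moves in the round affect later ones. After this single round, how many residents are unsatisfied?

Initially unsatisfied (in order): (2,1), (3,1), (3,5).
  (2,1) → (1,1).
  (3,1): now satisfied by earlier moves; stays.
  (3,5) → (2,1).
Resulting grid:
S S S _ S
N _ N S _
N _ N S _
All satisfied now.

0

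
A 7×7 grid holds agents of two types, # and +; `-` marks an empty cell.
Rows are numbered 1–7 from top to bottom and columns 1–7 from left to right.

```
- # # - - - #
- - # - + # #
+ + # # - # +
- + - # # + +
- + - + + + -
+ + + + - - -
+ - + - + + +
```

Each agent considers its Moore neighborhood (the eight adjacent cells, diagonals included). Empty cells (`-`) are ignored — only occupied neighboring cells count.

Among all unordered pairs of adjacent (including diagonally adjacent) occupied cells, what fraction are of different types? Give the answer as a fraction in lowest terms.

17/62

Scan each occupied cell's neighbors to the right and below (and the two forward diagonals) so each pair is counted once.
Row 1: #(1,2)–#(1,3)= #(1,2)–#(2,3)= #(1,3)–#(2,3)= #(1,7)–#(2,7)= #(1,7)–#(2,6)=  → 0/5 unlike.
Row 2: #(2,3)–#(3,3)= #(2,3)–#(3,4)= #(2,3)–+(3,2)≠ +(2,5)–#(2,6)≠ +(2,5)–#(3,6)≠ +(2,5)–#(3,4)≠ #(2,6)–#(2,7)= #(2,6)–#(3,6)= #(2,6)–+(3,7)≠ #(2,7)–+(3,7)≠ #(2,7)–#(3,6)=  → 6/11 unlike.
Row 3: +(3,1)–+(3,2)= +(3,1)–+(4,2)= +(3,2)–#(3,3)≠ +(3,2)–+(4,2)= #(3,3)–#(3,4)= #(3,3)–#(4,4)= #(3,3)–+(4,2)≠ #(3,4)–#(4,4)= #(3,4)–#(4,5)= #(3,6)–+(3,7)≠ #(3,6)–+(4,6)≠ #(3,6)–+(4,7)≠ #(3,6)–#(4,5)= +(3,7)–+(4,7)= +(3,7)–+(4,6)=  → 5/15 unlike.
Row 4: +(4,2)–+(5,2)= #(4,4)–#(4,5)= #(4,4)–+(5,4)≠ #(4,4)–+(5,5)≠ #(4,5)–+(4,6)≠ #(4,5)–+(5,5)≠ #(4,5)–+(5,6)≠ #(4,5)–+(5,4)≠ +(4,6)–+(4,7)= +(4,6)–+(5,6)= +(4,6)–+(5,5)= +(4,7)–+(5,6)=  → 6/12 unlike.
Row 5: +(5,2)–+(6,2)= +(5,2)–+(6,3)= +(5,2)–+(6,1)= +(5,4)–+(5,5)= +(5,4)–+(6,4)= +(5,4)–+(6,3)= +(5,5)–+(5,6)= +(5,5)–+(6,4)=  → 0/8 unlike.
Row 6: +(6,1)–+(6,2)= +(6,1)–+(7,1)= +(6,2)–+(6,3)= +(6,2)–+(7,3)= +(6,2)–+(7,1)= +(6,3)–+(6,4)= +(6,3)–+(7,3)= +(6,4)–+(7,5)= +(6,4)–+(7,3)=  → 0/9 unlike.
Row 7: +(7,5)–+(7,6)= +(7,6)–+(7,7)=  → 0/2 unlike.
Total adjacent occupied pairs: 62; unlike-type pairs: 17.
17/62 is already in lowest terms.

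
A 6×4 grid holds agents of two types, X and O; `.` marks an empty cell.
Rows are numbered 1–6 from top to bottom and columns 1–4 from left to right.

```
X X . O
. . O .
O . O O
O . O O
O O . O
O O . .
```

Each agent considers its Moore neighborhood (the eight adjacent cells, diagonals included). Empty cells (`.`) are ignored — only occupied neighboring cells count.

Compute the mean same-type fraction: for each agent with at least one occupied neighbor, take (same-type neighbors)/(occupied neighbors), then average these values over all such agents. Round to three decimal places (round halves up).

Row 1: (1,1)X 1/1 · (1,2)X 1/2 · (1,4)O 1/1
Row 2: (2,3)O 3/4
Row 3: (3,1)O 1/1 · (3,3)O 4/4 · (3,4)O 4/4
Row 4: (4,1)O 3/3 · (4,3)O 5/5 · (4,4)O 4/4
Row 5: (5,1)O 4/4 · (5,2)O 5/5 · (5,4)O 2/2
Row 6: (6,1)O 3/3 · (6,2)O 3/3
Sum over 15 agents: 1/1 + 1/2 + 1/1 + 3/4 + 1/1 + 4/4 + 4/4 + 3/3 + 5/5 + 4/4 + 4/4 + 5/5 + 2/2 + 3/3 + 3/3 = 57/4; mean = 57/4 ÷ 15 = 19/20 = 0.95 → 0.950.

0.950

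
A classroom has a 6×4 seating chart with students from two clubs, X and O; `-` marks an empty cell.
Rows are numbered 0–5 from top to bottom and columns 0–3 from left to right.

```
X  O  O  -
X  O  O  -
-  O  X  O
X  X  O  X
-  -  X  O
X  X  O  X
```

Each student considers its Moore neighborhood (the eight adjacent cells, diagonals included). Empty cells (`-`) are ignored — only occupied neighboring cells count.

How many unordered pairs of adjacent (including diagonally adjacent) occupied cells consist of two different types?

Scan each occupied cell's neighbors to the right and below (and the two forward diagonals) so each pair is counted once.
Row 0: X(0,0)–O(0,1)≠ X(0,0)–X(1,0)= X(0,0)–O(1,1)≠ O(0,1)–O(0,2)= O(0,1)–O(1,1)= O(0,1)–O(1,2)= O(0,1)–X(1,0)≠ O(0,2)–O(1,2)= O(0,2)–O(1,1)=  → 3/9 unlike.
Row 1: X(1,0)–O(1,1)≠ X(1,0)–O(2,1)≠ O(1,1)–O(1,2)= O(1,1)–O(2,1)= O(1,1)–X(2,2)≠ O(1,2)–X(2,2)≠ O(1,2)–O(2,3)= O(1,2)–O(2,1)=  → 4/8 unlike.
Row 2: O(2,1)–X(2,2)≠ O(2,1)–X(3,1)≠ O(2,1)–O(3,2)= O(2,1)–X(3,0)≠ X(2,2)–O(2,3)≠ X(2,2)–O(3,2)≠ X(2,2)–X(3,3)= X(2,2)–X(3,1)= O(2,3)–X(3,3)≠ O(2,3)–O(3,2)=  → 6/10 unlike.
Row 3: X(3,0)–X(3,1)= X(3,1)–O(3,2)≠ X(3,1)–X(4,2)= O(3,2)–X(3,3)≠ O(3,2)–X(4,2)≠ O(3,2)–O(4,3)= X(3,3)–O(4,3)≠ X(3,3)–X(4,2)=  → 4/8 unlike.
Row 4: X(4,2)–O(4,3)≠ X(4,2)–O(5,2)≠ X(4,2)–X(5,3)= X(4,2)–X(5,1)= O(4,3)–X(5,3)≠ O(4,3)–O(5,2)=  → 3/6 unlike.
Row 5: X(5,0)–X(5,1)= X(5,1)–O(5,2)≠ O(5,2)–X(5,3)≠  → 2/3 unlike.
Total adjacent occupied pairs: 44; unlike-type pairs: 22.

22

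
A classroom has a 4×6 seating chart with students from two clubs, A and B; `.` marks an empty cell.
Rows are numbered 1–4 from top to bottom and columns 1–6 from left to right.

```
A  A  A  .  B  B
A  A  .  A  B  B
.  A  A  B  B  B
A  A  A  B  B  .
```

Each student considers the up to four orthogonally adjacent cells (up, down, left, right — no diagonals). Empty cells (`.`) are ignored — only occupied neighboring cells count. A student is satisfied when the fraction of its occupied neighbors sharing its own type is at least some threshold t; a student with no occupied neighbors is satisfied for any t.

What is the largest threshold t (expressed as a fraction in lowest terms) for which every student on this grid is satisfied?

Row 1: (1,1)A 2/2 · (1,2)A 3/3 · (1,3)A 1/1 · (1,5)B 2/2 · (1,6)B 2/2
Row 2: (2,1)A 2/2 · (2,2)A 3/3 · (2,4)A 0/2 · (2,5)B 3/4 · (2,6)B 3/3
Row 3: (3,2)A 3/3 · (3,3)A 2/3 · (3,4)B 2/4 · (3,5)B 4/4 · (3,6)B 2/2
Row 4: (4,1)A 1/1 · (4,2)A 3/3 · (4,3)A 2/3 · (4,4)B 2/3 · (4,5)B 2/2
The smallest same-type fraction is 0/2 at (2,4), which reduces to 0/1. Any threshold above that leaves this student unsatisfied.

0/1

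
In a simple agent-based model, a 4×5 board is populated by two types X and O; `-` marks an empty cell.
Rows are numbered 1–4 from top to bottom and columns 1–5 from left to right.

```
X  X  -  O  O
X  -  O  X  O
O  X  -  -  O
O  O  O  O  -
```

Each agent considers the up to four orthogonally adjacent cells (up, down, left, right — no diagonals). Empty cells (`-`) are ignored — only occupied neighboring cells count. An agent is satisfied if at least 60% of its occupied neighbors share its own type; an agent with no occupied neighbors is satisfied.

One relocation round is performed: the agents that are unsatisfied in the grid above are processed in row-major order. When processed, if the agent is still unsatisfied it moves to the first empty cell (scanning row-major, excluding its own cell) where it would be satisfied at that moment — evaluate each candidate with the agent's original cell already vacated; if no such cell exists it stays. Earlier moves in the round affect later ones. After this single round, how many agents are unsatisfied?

0

Initially unsatisfied (in order): (1,4), (2,1), (2,3), (2,4), (3,1), (3,2).
  (1,4) → (3,3).
  (2,1) → (2,2).
  (2,3) → (3,4).
  (2,4) → (1,3).
  (3,1) → (2,4).
  (3,2) → (2,1).
Resulting grid:
X X X - O
X X - O O
- - O O O
O O O O -
All satisfied now.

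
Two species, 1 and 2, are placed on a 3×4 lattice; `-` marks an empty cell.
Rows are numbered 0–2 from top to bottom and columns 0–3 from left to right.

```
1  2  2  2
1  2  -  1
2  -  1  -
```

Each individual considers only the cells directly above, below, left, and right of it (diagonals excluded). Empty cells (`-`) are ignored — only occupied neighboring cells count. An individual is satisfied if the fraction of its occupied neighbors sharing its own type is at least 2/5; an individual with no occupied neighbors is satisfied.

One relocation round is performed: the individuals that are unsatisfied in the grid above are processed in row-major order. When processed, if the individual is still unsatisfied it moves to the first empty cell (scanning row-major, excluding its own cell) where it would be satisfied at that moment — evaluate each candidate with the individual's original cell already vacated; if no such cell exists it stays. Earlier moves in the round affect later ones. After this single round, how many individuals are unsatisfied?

Initially unsatisfied (in order): (1,0), (1,3), (2,0).
  (1,0) → (1,2).
  (1,3): now satisfied by earlier moves; stays.
  (2,0): now satisfied by earlier moves; stays.
Resulting grid:
1 2 2 2
- 2 1 1
2 - 1 -
Unsatisfied now: (0,0).

1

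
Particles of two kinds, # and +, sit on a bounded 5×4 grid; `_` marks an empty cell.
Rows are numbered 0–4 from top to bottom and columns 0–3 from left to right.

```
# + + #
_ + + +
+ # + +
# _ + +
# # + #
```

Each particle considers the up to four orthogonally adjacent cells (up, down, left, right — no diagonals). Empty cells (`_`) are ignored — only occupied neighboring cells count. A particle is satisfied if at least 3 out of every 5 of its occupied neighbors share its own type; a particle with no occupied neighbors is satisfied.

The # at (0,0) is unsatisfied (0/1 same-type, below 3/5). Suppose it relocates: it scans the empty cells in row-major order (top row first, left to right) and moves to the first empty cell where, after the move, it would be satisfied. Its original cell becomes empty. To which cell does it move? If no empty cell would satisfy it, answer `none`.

Vacating (0,0). Empty cells in order:
  (1,0): 0/2 same-type → still unsatisfied.
  (3,1): 3/4 same-type → satisfied — stop here.

(3,1)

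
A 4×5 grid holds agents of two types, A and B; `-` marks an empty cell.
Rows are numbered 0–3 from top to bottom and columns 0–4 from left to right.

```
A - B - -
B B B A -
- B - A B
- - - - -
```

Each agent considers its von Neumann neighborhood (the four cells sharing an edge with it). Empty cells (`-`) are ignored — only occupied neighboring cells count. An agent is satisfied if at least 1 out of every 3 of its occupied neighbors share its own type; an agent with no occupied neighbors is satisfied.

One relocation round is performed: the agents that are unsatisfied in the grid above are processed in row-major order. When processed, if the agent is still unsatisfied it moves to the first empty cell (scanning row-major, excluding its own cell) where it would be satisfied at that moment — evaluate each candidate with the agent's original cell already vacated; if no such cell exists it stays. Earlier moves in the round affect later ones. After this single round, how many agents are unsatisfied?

Initially unsatisfied (in order): (0,0), (2,4).
  (0,0) → (0,3).
  (2,4) → (0,0).
Resulting grid:
B - B A -
B B B A -
- B - A -
- - - - -
All satisfied now.

0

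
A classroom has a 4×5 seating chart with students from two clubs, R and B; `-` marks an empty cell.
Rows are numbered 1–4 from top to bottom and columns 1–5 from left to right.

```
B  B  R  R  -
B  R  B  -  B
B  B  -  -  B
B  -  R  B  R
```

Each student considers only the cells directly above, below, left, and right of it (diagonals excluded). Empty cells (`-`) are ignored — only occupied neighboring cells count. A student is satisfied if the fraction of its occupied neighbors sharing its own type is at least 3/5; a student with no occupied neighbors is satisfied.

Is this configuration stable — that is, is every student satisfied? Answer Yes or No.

Row 1: (1,1)B 2/2 satisfied · (1,2)B 1/3 not · (1,3)R 1/3 not · (1,4)R 1/1 satisfied
Row 2: (2,1)B 2/3 satisfied · (2,2)R 0/4 not · (2,3)B 0/2 not · (2,5)B 1/1 satisfied
Row 3: (3,1)B 3/3 satisfied · (3,2)B 1/2 not · (3,5)B 1/2 not
Row 4: (4,1)B 1/1 satisfied · (4,3)R 0/1 not · (4,4)B 0/2 not · (4,5)R 0/2 not
For instance (1,2) has only 1/3 same-type neighbors, below 3/5.

No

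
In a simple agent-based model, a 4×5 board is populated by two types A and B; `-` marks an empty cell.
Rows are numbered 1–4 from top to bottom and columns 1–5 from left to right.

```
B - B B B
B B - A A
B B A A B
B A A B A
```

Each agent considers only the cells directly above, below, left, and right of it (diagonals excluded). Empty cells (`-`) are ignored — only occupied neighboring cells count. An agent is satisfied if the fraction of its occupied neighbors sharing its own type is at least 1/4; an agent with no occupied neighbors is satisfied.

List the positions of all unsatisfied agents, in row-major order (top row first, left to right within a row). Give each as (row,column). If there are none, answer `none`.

(1,1)B 1/1 ok
(1,3)B 1/1 ok
(1,4)B 2/3 ok
(1,5)B 1/2 ok
(2,1)B 3/3 ok
(2,2)B 2/2 ok
(2,4)A 2/3 ok
(2,5)A 1/3 ok
(3,1)B 3/3 ok
(3,2)B 2/4 ok
(3,3)A 2/3 ok
(3,4)A 2/4 ok
(3,5)B 0/3 unhappy
(4,1)B 1/2 ok
(4,2)A 1/3 ok
(4,3)A 2/3 ok
(4,4)B 0/3 unhappy
(4,5)A 0/2 unhappy

(3,5), (4,4), (4,5)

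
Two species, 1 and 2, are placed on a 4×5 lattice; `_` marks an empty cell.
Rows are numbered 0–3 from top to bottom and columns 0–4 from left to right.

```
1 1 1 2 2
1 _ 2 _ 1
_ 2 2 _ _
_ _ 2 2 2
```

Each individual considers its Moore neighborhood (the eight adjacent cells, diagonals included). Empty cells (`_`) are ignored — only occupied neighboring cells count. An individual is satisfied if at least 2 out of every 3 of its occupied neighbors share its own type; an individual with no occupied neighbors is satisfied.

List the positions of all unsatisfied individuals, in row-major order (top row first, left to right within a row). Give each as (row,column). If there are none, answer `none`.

(0,2), (0,3), (0,4), (1,2), (1,4)

Row 0: (0,0)1 2/2 satisfied · (0,1)1 3/4 satisfied · (0,2)1 1/3 not · (0,3)2 2/4 not · (0,4)2 1/2 not
Row 1: (1,0)1 2/3 satisfied · (1,2)2 3/5 not · (1,4)1 0/2 not
Row 2: (2,1)2 3/4 satisfied · (2,2)2 4/4 satisfied
Row 3: (3,2)2 3/3 satisfied · (3,3)2 3/3 satisfied · (3,4)2 1/1 satisfied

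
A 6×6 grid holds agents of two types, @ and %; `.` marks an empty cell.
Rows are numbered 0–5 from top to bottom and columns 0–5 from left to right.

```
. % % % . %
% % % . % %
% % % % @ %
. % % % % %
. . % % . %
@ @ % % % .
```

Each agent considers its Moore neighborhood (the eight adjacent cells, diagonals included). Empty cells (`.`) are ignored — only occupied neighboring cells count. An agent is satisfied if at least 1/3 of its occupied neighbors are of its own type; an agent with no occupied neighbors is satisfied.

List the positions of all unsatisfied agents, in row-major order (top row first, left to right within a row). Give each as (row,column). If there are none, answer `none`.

(0,1)% 4/4 ✓
(0,2)% 4/4 ✓
(0,3)% 3/3 ✓
(0,5)% 2/2 ✓
(1,0)% 4/4 ✓
(1,1)% 7/7 ✓
(1,2)% 7/7 ✓
(1,4)% 5/6 ✓
(1,5)% 3/4 ✓
(2,0)% 4/4 ✓
(2,1)% 7/7 ✓
(2,2)% 7/7 ✓
(2,3)% 6/7 ✓
(2,4)@ 0/7 ✗
(2,5)% 4/5 ✓
(3,1)% 5/5 ✓
(3,2)% 7/7 ✓
(3,3)% 6/7 ✓
(3,4)% 6/7 ✓
(3,5)% 3/4 ✓
(4,2)% 6/7 ✓
(4,3)% 7/7 ✓
(4,5)% 3/3 ✓
(5,0)@ 1/1 ✓
(5,1)@ 1/3 ✓
(5,2)% 3/4 ✓
(5,3)% 4/4 ✓
(5,4)% 3/3 ✓

(2,4)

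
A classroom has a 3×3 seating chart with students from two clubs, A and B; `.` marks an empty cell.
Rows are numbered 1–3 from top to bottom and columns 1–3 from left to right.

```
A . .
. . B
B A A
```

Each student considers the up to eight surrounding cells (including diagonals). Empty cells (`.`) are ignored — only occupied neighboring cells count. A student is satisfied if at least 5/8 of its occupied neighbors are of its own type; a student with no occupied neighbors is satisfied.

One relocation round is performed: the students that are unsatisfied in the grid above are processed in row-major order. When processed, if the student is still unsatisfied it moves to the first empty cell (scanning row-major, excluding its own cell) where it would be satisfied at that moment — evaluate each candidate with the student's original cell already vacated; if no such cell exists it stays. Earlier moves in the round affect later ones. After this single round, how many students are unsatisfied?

2

Initially unsatisfied (in order): (2,3), (3,1), (3,2), (3,3).
  (2,3) → (1,3).
  (3,1): no empty cell satisfies it; stays.
  (3,2): no empty cell satisfies it; stays.
  (3,3): now satisfied by earlier moves; stays.
Resulting grid:
A . B
. . .
B A A
Unsatisfied now: (3,1), (3,2).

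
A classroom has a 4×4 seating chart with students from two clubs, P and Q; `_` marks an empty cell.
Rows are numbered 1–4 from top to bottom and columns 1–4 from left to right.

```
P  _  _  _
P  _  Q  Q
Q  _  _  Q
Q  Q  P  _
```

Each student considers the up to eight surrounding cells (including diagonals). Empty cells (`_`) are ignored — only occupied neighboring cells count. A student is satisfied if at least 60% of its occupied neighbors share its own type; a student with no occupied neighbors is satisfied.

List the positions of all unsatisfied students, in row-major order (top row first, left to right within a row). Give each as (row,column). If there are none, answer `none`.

Row 1: (1,1)P 1/1 satisfied
Row 2: (2,1)P 1/2 not · (2,3)Q 2/2 satisfied · (2,4)Q 2/2 satisfied
Row 3: (3,1)Q 2/3 satisfied · (3,4)Q 2/3 satisfied
Row 4: (4,1)Q 2/2 satisfied · (4,2)Q 2/3 satisfied · (4,3)P 0/2 not

(2,1), (4,3)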